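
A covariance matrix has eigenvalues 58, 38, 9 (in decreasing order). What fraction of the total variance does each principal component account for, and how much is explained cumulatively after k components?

Step 1 — total variance = trace(Sigma) = Σ λ_i = 58 + 38 + 9 = 105.

Step 2 — fraction explained by component i = λ_i / Σ λ:
  PC1: 58/105 = 0.5524
  PC2: 38/105 = 0.3619
  PC3: 9/105 = 0.0857

Step 3 — cumulative fraction after k components = (λ_1 + ... + λ_k) / Σ λ:
  k = 1: 58/105 = 0.5524
  k = 2: (58 + 38)/105 = 96/105 = 0.9143
  k = 3: (58 + 38 + 9)/105 = 105/105 = 1

Summary (fraction, with percent):

explained: PC1 0.5524 (55.24%), PC2 0.3619 (36.19%), PC3 0.0857 (8.57%);  cumulative: 0.5524, 0.9143, 1


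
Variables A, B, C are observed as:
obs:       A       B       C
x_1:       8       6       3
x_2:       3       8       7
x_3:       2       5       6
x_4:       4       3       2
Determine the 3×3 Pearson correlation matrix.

Step 1 — column means:
  mean(A) = (8 + 3 + 2 + 4) / 4 = 17/4 = 4.25
  mean(B) = (6 + 8 + 5 + 3) / 4 = 22/4 = 5.5
  mean(C) = (3 + 7 + 6 + 2) / 4 = 18/4 = 4.5

Step 2 — sample variances and covariances s[i,j] = (1/(n-1)) · Σ_k (x_{k,i} - mean_i) · (x_{k,j} - mean_j), with n-1 = 3:
  s[A,A] = ((3.75)·(3.75) + (-1.25)·(-1.25) + (-2.25)·(-2.25) + (-0.25)·(-0.25)) / 3 = 20.75/3 = 6.9167
  s[A,B] = ((3.75)·(0.5) + (-1.25)·(2.5) + (-2.25)·(-0.5) + (-0.25)·(-2.5)) / 3 = 0.5/3 = 0.1667
  s[A,C] = ((3.75)·(-1.5) + (-1.25)·(2.5) + (-2.25)·(1.5) + (-0.25)·(-2.5)) / 3 = -11.5/3 = -3.8333
  s[B,B] = ((0.5)·(0.5) + (2.5)·(2.5) + (-0.5)·(-0.5) + (-2.5)·(-2.5)) / 3 = 13/3 = 4.3333
  s[B,C] = ((0.5)·(-1.5) + (2.5)·(2.5) + (-0.5)·(1.5) + (-2.5)·(-2.5)) / 3 = 11/3 = 3.6667
  s[C,C] = ((-1.5)·(-1.5) + (2.5)·(2.5) + (1.5)·(1.5) + (-2.5)·(-2.5)) / 3 = 17/3 = 5.6667
  Sample standard deviations s_i = √(s[i,i]):
  s(A) = √(6.9167) = 2.63
  s(B) = √(4.3333) = 2.0817
  s(C) = √(5.6667) = 2.3805

Step 3 — r_{ij} = s_{ij} / (s_i · s_j):
  r[A,A] = 1 (diagonal).
  r[A,B] = 0.1667 / (2.63 · 2.0817) = 0.1667 / 5.4747 = 0.0304
  r[A,C] = -3.8333 / (2.63 · 2.3805) = -3.8333 / 6.2605 = -0.6123
  r[B,B] = 1 (diagonal).
  r[B,C] = 3.6667 / (2.0817 · 2.3805) = 3.6667 / 4.9554 = 0.7399
  r[C,C] = 1 (diagonal).

R is symmetric with unit diagonal. Assembling:

R = [[1, 0.0304, -0.6123],
 [0.0304, 1, 0.7399],
 [-0.6123, 0.7399, 1]]


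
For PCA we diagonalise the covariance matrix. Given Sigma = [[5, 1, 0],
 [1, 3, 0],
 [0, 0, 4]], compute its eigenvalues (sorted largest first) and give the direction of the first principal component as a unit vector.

Step 1 — characteristic polynomial p(λ) = det(λI - Sigma) = λ³ - tr·λ² + c_1·λ - det, where tr = trace, c_1 = sum of the principal 2×2 minors, det = det(Sigma):
  tr = 5 + 3 + 4 = 12,
  c_1 = (5·3 - (1)²) + (5·4 - (0)²) + (3·4 - (0)²) = 14 + 20 + 12 = 46,
  det = 5·(3·4 - (0)²) - (1)·((1)·4 - (0)·(0)) + (0)·((1)·(0) - 3·(0)) = 5·(12) - (1)·(4) + (0)·(0) = 56.
  So p(λ) = λ³ - 12λ² + 46λ - 56.
Step 2 — look for an integer root (rational root theorem: any rational root is an integer divisor of 56). Testing λ = 4:
  p(4) = 64 - 192 + 184 - 56 = 0  ✓
  Dividing out (λ - 4): p(λ) = (λ - 4)(λ² - 8λ + 14).
Step 3 — remaining eigenvalues from the quadratic λ² - 8λ + 14 = 0:
  Δ = 8² - 4·14 = 64 - 56 = 8,  λ = (8 ± √8)/2 = (8 ± 2.8284)/2 ≈ 5.4142 or 2.5858.
  Sorted: λ_1 = 5.4142,  λ_2 = 4,  λ_3 = 2.5858  (check: sum = 12 = tr ✓).

Step 4 — unit eigenvector for λ_1 ≈ 5.4142: v spans the null space of (Sigma - λ_1 I), whose rows are
  r_1 = (-0.4142, 1, 0),  r_2 = (1, -2.4142, 0),  r_3 = (0, 0, -1.4142).
  v is orthogonal to every row, so take v ∝ r_1 × r_3 = ((1)·(-1.4142) - (0)·(0), (0)·(0) - (-0.4142)·(-1.4142), (-0.4142)·(0) - (1)·(0)) ≈ (-1.4142, -0.5858, 0).
  Rescale (multiply by -1 so the first nonzero entry is positive): u = (1.4142, 0.5858, 0).
  ||u|| = √((1.4142)² + (0.5858)² + (0)²) = √(2.3431) ≈ 1.5307,  v_1 = u/||u|| ≈ (0.9239, 0.3827, 0) (||v_1|| = 1).

λ_1 = 5.4142,  λ_2 = 4,  λ_3 = 2.5858;  v_1 ≈ (0.9239, 0.3827, 0)


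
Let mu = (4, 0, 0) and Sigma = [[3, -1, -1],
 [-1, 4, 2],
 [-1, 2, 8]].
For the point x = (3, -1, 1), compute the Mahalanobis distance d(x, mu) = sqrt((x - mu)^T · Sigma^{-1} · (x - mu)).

Step 1 — centre the observation: (x - mu) = (-1, -1, 1).

Step 2 — invert Sigma (cofactor / det for 3×3, or solve directly):
  Sigma^{-1} = [[0.3684, 0.0789, 0.0263],
 [0.0789, 0.3026, -0.0658],
 [0.0263, -0.0658, 0.1447]].

Step 3 — form the quadratic (x - mu)^T · Sigma^{-1} · (x - mu):
  Sigma^{-1} · (x - mu) = (-0.4211, -0.4474, 0.1842).
  (x - mu)^T · [Sigma^{-1} · (x - mu)] = (-1)·(-0.4211) + (-1)·(-0.4474) + (1)·(0.1842) = 1.0526.

Step 4 — take square root: d = √(1.0526) ≈ 1.026.

d(x, mu) = √(1.0526) ≈ 1.026


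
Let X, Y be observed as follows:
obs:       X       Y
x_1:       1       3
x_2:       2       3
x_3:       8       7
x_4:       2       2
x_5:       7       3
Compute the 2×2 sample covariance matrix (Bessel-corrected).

Step 1 — column means:
  mean(X) = (1 + 2 + 8 + 2 + 7) / 5 = 20/5 = 4
  mean(Y) = (3 + 3 + 7 + 2 + 3) / 5 = 18/5 = 3.6

Step 2 — sample covariance S[i,j] = (1/(n-1)) · Σ_k (x_{k,i} - mean_i) · (x_{k,j} - mean_j), with n-1 = 4.
  S[X,X] = ((-3)·(-3) + (-2)·(-2) + (4)·(4) + (-2)·(-2) + (3)·(3)) / 4 = 42/4 = 10.5
  S[X,Y] = ((-3)·(-0.6) + (-2)·(-0.6) + (4)·(3.4) + (-2)·(-1.6) + (3)·(-0.6)) / 4 = 18/4 = 4.5
  S[Y,Y] = ((-0.6)·(-0.6) + (-0.6)·(-0.6) + (3.4)·(3.4) + (-1.6)·(-1.6) + (-0.6)·(-0.6)) / 4 = 15.2/4 = 3.8

S is symmetric (S[j,i] = S[i,j]). Assembling:

S = [[10.5, 4.5],
 [4.5, 3.8]]


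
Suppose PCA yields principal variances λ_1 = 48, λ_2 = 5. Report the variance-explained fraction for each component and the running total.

Step 1 — total variance = trace(Sigma) = Σ λ_i = 48 + 5 = 53.

Step 2 — fraction explained by component i = λ_i / Σ λ:
  PC1: 48/53 = 0.9057
  PC2: 5/53 = 0.0943

Step 3 — cumulative fraction after k components = (λ_1 + ... + λ_k) / Σ λ:
  k = 1: 48/53 = 0.9057
  k = 2: (48 + 5)/53 = 53/53 = 1

Summary (fraction, with percent):

explained: PC1 0.9057 (90.57%), PC2 0.0943 (9.43%);  cumulative: 0.9057, 1


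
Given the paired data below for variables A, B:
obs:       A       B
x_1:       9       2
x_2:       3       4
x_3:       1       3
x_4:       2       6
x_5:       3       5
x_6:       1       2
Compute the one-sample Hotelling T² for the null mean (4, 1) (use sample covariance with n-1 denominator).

Step 1 — sample mean vector:
  mean(A) = (9 + 3 + 1 + 2 + 3 + 1) / 6 = 19/6 = 3.1667
  mean(B) = (2 + 4 + 3 + 6 + 5 + 2) / 6 = 22/6 = 3.6667
  x̄ = (3.1667, 3.6667),  deviation x̄ - mu_0 = (3.1667, 3.6667) - (4, 1) = (-0.8333, 2.6667).

Step 2 — sample covariance matrix, S[i,j] = (1/(n-1)) · Σ_k (x_{k,i} - mean_i) · (x_{k,j} - mean_j), divisor n-1 = 5:
  S[A,A] = ((5.8333)·(5.8333) + (-0.1667)·(-0.1667) + (-2.1667)·(-2.1667) + (-1.1667)·(-1.1667) + (-0.1667)·(-0.1667) + (-2.1667)·(-2.1667)) / 5 = 44.8333/5 = 8.9667
  S[A,B] = ((5.8333)·(-1.6667) + (-0.1667)·(0.3333) + (-2.1667)·(-0.6667) + (-1.1667)·(2.3333) + (-0.1667)·(1.3333) + (-2.1667)·(-1.6667)) / 5 = -7.6667/5 = -1.5333
  S[B,B] = ((-1.6667)·(-1.6667) + (0.3333)·(0.3333) + (-0.6667)·(-0.6667) + (2.3333)·(2.3333) + (1.3333)·(1.3333) + (-1.6667)·(-1.6667)) / 5 = 13.3333/5 = 2.6667
  S = [[8.9667, -1.5333],
 [-1.5333, 2.6667]].

Step 3 — invert S. det(S) = 8.9667·2.6667 - (-1.5333)² = 21.56.
  S^{-1} = (1/det) · [[d, -b], [-b, a]] = [[0.1237, 0.0711],
 [0.0711, 0.4159]].

Step 4 — quadratic form (x̄ - mu_0)^T · S^{-1} · (x̄ - mu_0):
  S^{-1} · (x̄ - mu_0) = (0.0866, 1.0498),
  (x̄ - mu_0)^T · [...] = (-0.8333)·(0.0866) + (2.6667)·(1.0498) = 2.7273.

Step 5 — scale by n: T² = 6 · 2.7273 = 16.3636.

T² ≈ 16.3636


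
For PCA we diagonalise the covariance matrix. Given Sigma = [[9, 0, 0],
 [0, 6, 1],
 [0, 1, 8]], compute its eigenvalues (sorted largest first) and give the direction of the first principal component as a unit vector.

Step 1 — characteristic polynomial p(λ) = det(λI - Sigma) = λ³ - tr·λ² + c_1·λ - det, where tr = trace, c_1 = sum of the principal 2×2 minors, det = det(Sigma):
  tr = 9 + 6 + 8 = 23,
  c_1 = (9·6 - (0)²) + (9·8 - (0)²) + (6·8 - (1)²) = 54 + 72 + 47 = 173,
  det = 9·(6·8 - (1)²) - (0)·((0)·8 - (1)·(0)) + (0)·((0)·(1) - 6·(0)) = 9·(47) - (0)·(0) + (0)·(0) = 423.
  So p(λ) = λ³ - 23λ² + 173λ - 423.
Step 2 — look for an integer root (rational root theorem: any rational root is an integer divisor of 423). Testing λ = 9:
  p(9) = 729 - 1863 + 1557 - 423 = 0  ✓
  Dividing out (λ - 9): p(λ) = (λ - 9)(λ² - 14λ + 47).
Step 3 — remaining eigenvalues from the quadratic λ² - 14λ + 47 = 0:
  Δ = 14² - 4·47 = 196 - 188 = 8,  λ = (14 ± √8)/2 = (14 ± 2.8284)/2 ≈ 8.4142 or 5.5858.
  Sorted: λ_1 = 9,  λ_2 = 8.4142,  λ_3 = 5.5858  (check: sum = 23 = tr ✓).

Step 4 — unit eigenvector for λ_1 = 9: v spans the null space of (Sigma - λ_1 I), whose rows are
  r_1 = (0, 0, 0),  r_2 = (0, -3, 1),  r_3 = (0, 1, -1).
  v is orthogonal to every row, so take v ∝ r_2 × r_3 = ((-3)·(-1) - (1)·(1), (1)·(0) - (0)·(-1), (0)·(1) - (-3)·(0)) = (2, 0, 0).
  Rescale (divide by 2): u = (1, 0, 0).
  ||u|| = √((1)² + (0)² + (0)²) = √(1) = 1,  v_1 = u/||u|| ≈ (1, 0, 0) (||v_1|| = 1).

λ_1 = 9,  λ_2 = 8.4142,  λ_3 = 5.5858;  v_1 ≈ (1, 0, 0)


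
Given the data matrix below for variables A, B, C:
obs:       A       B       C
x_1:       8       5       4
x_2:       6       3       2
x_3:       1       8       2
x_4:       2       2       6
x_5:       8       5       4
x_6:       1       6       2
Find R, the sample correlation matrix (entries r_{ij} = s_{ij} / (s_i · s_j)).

Step 1 — column means:
  mean(A) = (8 + 6 + 1 + 2 + 8 + 1) / 6 = 26/6 = 4.3333
  mean(B) = (5 + 3 + 8 + 2 + 5 + 6) / 6 = 29/6 = 4.8333
  mean(C) = (4 + 2 + 2 + 6 + 4 + 2) / 6 = 20/6 = 3.3333

Step 2 — sample variances and covariances s[i,j] = (1/(n-1)) · Σ_k (x_{k,i} - mean_i) · (x_{k,j} - mean_j), with n-1 = 5:
  s[A,A] = ((3.6667)·(3.6667) + (1.6667)·(1.6667) + (-3.3333)·(-3.3333) + (-2.3333)·(-2.3333) + (3.6667)·(3.6667) + (-3.3333)·(-3.3333)) / 5 = 57.3333/5 = 11.4667
  s[A,B] = ((3.6667)·(0.1667) + (1.6667)·(-1.8333) + (-3.3333)·(3.1667) + (-2.3333)·(-2.8333) + (3.6667)·(0.1667) + (-3.3333)·(1.1667)) / 5 = -9.6667/5 = -1.9333
  s[A,C] = ((3.6667)·(0.6667) + (1.6667)·(-1.3333) + (-3.3333)·(-1.3333) + (-2.3333)·(2.6667) + (3.6667)·(0.6667) + (-3.3333)·(-1.3333)) / 5 = 5.3333/5 = 1.0667
  s[B,B] = ((0.1667)·(0.1667) + (-1.8333)·(-1.8333) + (3.1667)·(3.1667) + (-2.8333)·(-2.8333) + (0.1667)·(0.1667) + (1.1667)·(1.1667)) / 5 = 22.8333/5 = 4.5667
  s[B,C] = ((0.1667)·(0.6667) + (-1.8333)·(-1.3333) + (3.1667)·(-1.3333) + (-2.8333)·(2.6667) + (0.1667)·(0.6667) + (1.1667)·(-1.3333)) / 5 = -10.6667/5 = -2.1333
  s[C,C] = ((0.6667)·(0.6667) + (-1.3333)·(-1.3333) + (-1.3333)·(-1.3333) + (2.6667)·(2.6667) + (0.6667)·(0.6667) + (-1.3333)·(-1.3333)) / 5 = 13.3333/5 = 2.6667
  Sample standard deviations s_i = √(s[i,i]):
  s(A) = √(11.4667) = 3.3862
  s(B) = √(4.5667) = 2.137
  s(C) = √(2.6667) = 1.633

Step 3 — r_{ij} = s_{ij} / (s_i · s_j):
  r[A,A] = 1 (diagonal).
  r[A,B] = -1.9333 / (3.3862 · 2.137) = -1.9333 / 7.2363 = -0.2672
  r[A,C] = 1.0667 / (3.3862 · 1.633) = 1.0667 / 5.5297 = 0.1929
  r[B,B] = 1 (diagonal).
  r[B,C] = -2.1333 / (2.137 · 1.633) = -2.1333 / 3.4897 = -0.6113
  r[C,C] = 1 (diagonal).

R is symmetric with unit diagonal. Assembling:

R = [[1, -0.2672, 0.1929],
 [-0.2672, 1, -0.6113],
 [0.1929, -0.6113, 1]]


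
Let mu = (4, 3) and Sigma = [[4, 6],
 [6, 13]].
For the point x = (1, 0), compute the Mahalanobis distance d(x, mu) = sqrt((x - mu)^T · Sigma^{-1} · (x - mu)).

Step 1 — centre the observation: (x - mu) = (-3, -3).

Step 2 — invert Sigma. det(Sigma) = 4·13 - (6)² = 16.
  Sigma^{-1} = (1/det) · [[d, -b], [-b, a]] = [[0.8125, -0.375],
 [-0.375, 0.25]].

Step 3 — form the quadratic (x - mu)^T · Sigma^{-1} · (x - mu):
  Sigma^{-1} · (x - mu) = (-1.3125, 0.375).
  (x - mu)^T · [Sigma^{-1} · (x - mu)] = (-3)·(-1.3125) + (-3)·(0.375) = 2.8125.

Step 4 — take square root: d = √(2.8125) ≈ 1.6771.

d(x, mu) = √(2.8125) ≈ 1.6771


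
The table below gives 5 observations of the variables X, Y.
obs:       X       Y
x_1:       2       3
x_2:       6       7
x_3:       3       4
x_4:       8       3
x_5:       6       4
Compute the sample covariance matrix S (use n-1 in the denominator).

Step 1 — column means:
  mean(X) = (2 + 6 + 3 + 8 + 6) / 5 = 25/5 = 5
  mean(Y) = (3 + 7 + 4 + 3 + 4) / 5 = 21/5 = 4.2

Step 2 — sample covariance S[i,j] = (1/(n-1)) · Σ_k (x_{k,i} - mean_i) · (x_{k,j} - mean_j), with n-1 = 4.
  S[X,X] = ((-3)·(-3) + (1)·(1) + (-2)·(-2) + (3)·(3) + (1)·(1)) / 4 = 24/4 = 6
  S[X,Y] = ((-3)·(-1.2) + (1)·(2.8) + (-2)·(-0.2) + (3)·(-1.2) + (1)·(-0.2)) / 4 = 3/4 = 0.75
  S[Y,Y] = ((-1.2)·(-1.2) + (2.8)·(2.8) + (-0.2)·(-0.2) + (-1.2)·(-1.2) + (-0.2)·(-0.2)) / 4 = 10.8/4 = 2.7

S is symmetric (S[j,i] = S[i,j]). Assembling:

S = [[6, 0.75],
 [0.75, 2.7]]


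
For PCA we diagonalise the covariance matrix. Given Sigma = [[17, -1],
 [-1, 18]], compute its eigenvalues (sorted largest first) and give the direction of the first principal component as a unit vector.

Step 1 — characteristic polynomial of 2×2 Sigma:
  det(Sigma - λI) = λ² - trace · λ + det = 0.
  trace = 17 + 18 = 35, det = 17·18 - (-1)² = 305.
Step 2 — discriminant:
  Δ = trace² - 4·det = 1225 - 1220 = 5.
Step 3 — eigenvalues:
  λ = (trace ± √Δ)/2 = (35 ± 2.2361)/2,
  λ_1 = 18.618,  λ_2 = 16.382.

Step 4 — unit eigenvector for λ_1: solve (Sigma - λ_1 I)v = 0. First row:
  (17 - 18.618)·v_x + (-1)·v_y = 0, i.e. (-1.618)·v_x + (-1)·v_y = 0,
  so v ∝ (b, λ_1 - a) = (-1, 1.618); multiply by -1 so the first entry is positive: u = (1, -1.618).
  ||u|| = √((1)² + (-1.618)²) = √(3.618) ≈ 1.9021,
  v_1 = u/||u|| ≈ (0.5257, -0.8507) (||v_1|| = 1).

λ_1 = 18.618,  λ_2 = 16.382;  v_1 ≈ (0.5257, -0.8507)


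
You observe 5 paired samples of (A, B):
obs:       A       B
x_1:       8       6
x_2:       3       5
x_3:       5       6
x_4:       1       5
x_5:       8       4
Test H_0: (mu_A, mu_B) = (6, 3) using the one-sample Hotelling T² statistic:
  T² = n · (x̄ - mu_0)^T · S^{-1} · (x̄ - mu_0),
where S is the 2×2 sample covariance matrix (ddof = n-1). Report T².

Step 1 — sample mean vector:
  mean(A) = (8 + 3 + 5 + 1 + 8) / 5 = 25/5 = 5
  mean(B) = (6 + 5 + 6 + 5 + 4) / 5 = 26/5 = 5.2
  x̄ = (5, 5.2),  deviation x̄ - mu_0 = (5, 5.2) - (6, 3) = (-1, 2.2).

Step 2 — sample covariance matrix, S[i,j] = (1/(n-1)) · Σ_k (x_{k,i} - mean_i) · (x_{k,j} - mean_j), divisor n-1 = 4:
  S[A,A] = ((3)·(3) + (-2)·(-2) + (0)·(0) + (-4)·(-4) + (3)·(3)) / 4 = 38/4 = 9.5
  S[A,B] = ((3)·(0.8) + (-2)·(-0.2) + (0)·(0.8) + (-4)·(-0.2) + (3)·(-1.2)) / 4 = 0/4 = 0
  S[B,B] = ((0.8)·(0.8) + (-0.2)·(-0.2) + (0.8)·(0.8) + (-0.2)·(-0.2) + (-1.2)·(-1.2)) / 4 = 2.8/4 = 0.7
  S = [[9.5, 0],
 [0, 0.7]].

Step 3 — invert S. det(S) = 9.5·0.7 - (0)² = 6.65.
  S^{-1} = (1/det) · [[d, -b], [-b, a]] = [[0.1053, 0],
 [0, 1.4286]].

Step 4 — quadratic form (x̄ - mu_0)^T · S^{-1} · (x̄ - mu_0):
  S^{-1} · (x̄ - mu_0) = (-0.1053, 3.1429),
  (x̄ - mu_0)^T · [...] = (-1)·(-0.1053) + (2.2)·(3.1429) = 7.0195.

Step 5 — scale by n: T² = 5 · 7.0195 = 35.0977.

T² ≈ 35.0977


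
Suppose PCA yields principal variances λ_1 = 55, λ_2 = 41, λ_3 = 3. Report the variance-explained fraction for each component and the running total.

Step 1 — total variance = trace(Sigma) = Σ λ_i = 55 + 41 + 3 = 99.

Step 2 — fraction explained by component i = λ_i / Σ λ:
  PC1: 55/99 = 0.5556
  PC2: 41/99 = 0.4141
  PC3: 3/99 = 0.0303

Step 3 — cumulative fraction after k components = (λ_1 + ... + λ_k) / Σ λ:
  k = 1: 55/99 = 0.5556
  k = 2: (55 + 41)/99 = 96/99 = 0.9697
  k = 3: (55 + 41 + 3)/99 = 99/99 = 1

Summary (fraction, with percent):

explained: PC1 0.5556 (55.56%), PC2 0.4141 (41.41%), PC3 0.0303 (3.03%);  cumulative: 0.5556, 0.9697, 1


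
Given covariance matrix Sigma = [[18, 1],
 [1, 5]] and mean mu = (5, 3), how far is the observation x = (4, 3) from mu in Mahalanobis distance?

Step 1 — centre the observation: (x - mu) = (-1, 0).

Step 2 — invert Sigma. det(Sigma) = 18·5 - (1)² = 89.
  Sigma^{-1} = (1/det) · [[d, -b], [-b, a]] = [[0.0562, -0.0112],
 [-0.0112, 0.2022]].

Step 3 — form the quadratic (x - mu)^T · Sigma^{-1} · (x - mu):
  Sigma^{-1} · (x - mu) = (-0.0562, 0.0112).
  (x - mu)^T · [Sigma^{-1} · (x - mu)] = (-1)·(-0.0562) + (0)·(0.0112) = 0.0562.

Step 4 — take square root: d = √(0.0562) ≈ 0.237.

d(x, mu) = √(0.0562) ≈ 0.237


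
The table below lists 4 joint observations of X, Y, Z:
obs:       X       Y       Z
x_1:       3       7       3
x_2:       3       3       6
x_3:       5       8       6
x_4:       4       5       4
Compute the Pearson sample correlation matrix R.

Step 1 — column means:
  mean(X) = (3 + 3 + 5 + 4) / 4 = 15/4 = 3.75
  mean(Y) = (7 + 3 + 8 + 5) / 4 = 23/4 = 5.75
  mean(Z) = (3 + 6 + 6 + 4) / 4 = 19/4 = 4.75

Step 2 — sample variances and covariances s[i,j] = (1/(n-1)) · Σ_k (x_{k,i} - mean_i) · (x_{k,j} - mean_j), with n-1 = 3:
  s[X,X] = ((-0.75)·(-0.75) + (-0.75)·(-0.75) + (1.25)·(1.25) + (0.25)·(0.25)) / 3 = 2.75/3 = 0.9167
  s[X,Y] = ((-0.75)·(1.25) + (-0.75)·(-2.75) + (1.25)·(2.25) + (0.25)·(-0.75)) / 3 = 3.75/3 = 1.25
  s[X,Z] = ((-0.75)·(-1.75) + (-0.75)·(1.25) + (1.25)·(1.25) + (0.25)·(-0.75)) / 3 = 1.75/3 = 0.5833
  s[Y,Y] = ((1.25)·(1.25) + (-2.75)·(-2.75) + (2.25)·(2.25) + (-0.75)·(-0.75)) / 3 = 14.75/3 = 4.9167
  s[Y,Z] = ((1.25)·(-1.75) + (-2.75)·(1.25) + (2.25)·(1.25) + (-0.75)·(-0.75)) / 3 = -2.25/3 = -0.75
  s[Z,Z] = ((-1.75)·(-1.75) + (1.25)·(1.25) + (1.25)·(1.25) + (-0.75)·(-0.75)) / 3 = 6.75/3 = 2.25
  Sample standard deviations s_i = √(s[i,i]):
  s(X) = √(0.9167) = 0.9574
  s(Y) = √(4.9167) = 2.2174
  s(Z) = √(2.25) = 1.5

Step 3 — r_{ij} = s_{ij} / (s_i · s_j):
  r[X,X] = 1 (diagonal).
  r[X,Y] = 1.25 / (0.9574 · 2.2174) = 1.25 / 2.123 = 0.5888
  r[X,Z] = 0.5833 / (0.9574 · 1.5) = 0.5833 / 1.4361 = 0.4062
  r[Y,Y] = 1 (diagonal).
  r[Y,Z] = -0.75 / (2.2174 · 1.5) = -0.75 / 3.326 = -0.2255
  r[Z,Z] = 1 (diagonal).

R is symmetric with unit diagonal. Assembling:

R = [[1, 0.5888, 0.4062],
 [0.5888, 1, -0.2255],
 [0.4062, -0.2255, 1]]


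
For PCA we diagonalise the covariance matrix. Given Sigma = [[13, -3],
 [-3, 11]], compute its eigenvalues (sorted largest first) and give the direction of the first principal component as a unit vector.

Step 1 — characteristic polynomial of 2×2 Sigma:
  det(Sigma - λI) = λ² - trace · λ + det = 0.
  trace = 13 + 11 = 24, det = 13·11 - (-3)² = 134.
Step 2 — discriminant:
  Δ = trace² - 4·det = 576 - 536 = 40.
Step 3 — eigenvalues:
  λ = (trace ± √Δ)/2 = (24 ± 6.3246)/2,
  λ_1 = 15.1623,  λ_2 = 8.8377.

Step 4 — unit eigenvector for λ_1: solve (Sigma - λ_1 I)v = 0. First row:
  (13 - 15.1623)·v_x + (-3)·v_y = 0, i.e. (-2.1623)·v_x + (-3)·v_y = 0,
  so v ∝ (b, λ_1 - a) = (-3, 2.1623); multiply by -1 so the first entry is positive: u = (3, -2.1623).
  ||u|| = √((3)² + (-2.1623)²) = √(13.6754) ≈ 3.698,
  v_1 = u/||u|| ≈ (0.8112, -0.5847) (||v_1|| = 1).

λ_1 = 15.1623,  λ_2 = 8.8377;  v_1 ≈ (0.8112, -0.5847)


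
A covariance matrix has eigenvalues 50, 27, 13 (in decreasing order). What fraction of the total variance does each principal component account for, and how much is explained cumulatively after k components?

Step 1 — total variance = trace(Sigma) = Σ λ_i = 50 + 27 + 13 = 90.

Step 2 — fraction explained by component i = λ_i / Σ λ:
  PC1: 50/90 = 0.5556
  PC2: 27/90 = 0.3
  PC3: 13/90 = 0.1444

Step 3 — cumulative fraction after k components = (λ_1 + ... + λ_k) / Σ λ:
  k = 1: 50/90 = 0.5556
  k = 2: (50 + 27)/90 = 77/90 = 0.8556
  k = 3: (50 + 27 + 13)/90 = 90/90 = 1

Summary (fraction, with percent):

explained: PC1 0.5556 (55.56%), PC2 0.3 (30%), PC3 0.1444 (14.44%);  cumulative: 0.5556, 0.8556, 1


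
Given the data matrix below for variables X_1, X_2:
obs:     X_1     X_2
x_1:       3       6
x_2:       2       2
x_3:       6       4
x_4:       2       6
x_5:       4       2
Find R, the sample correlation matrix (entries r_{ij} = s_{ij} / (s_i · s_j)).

Step 1 — column means:
  mean(X_1) = (3 + 2 + 6 + 2 + 4) / 5 = 17/5 = 3.4
  mean(X_2) = (6 + 2 + 4 + 6 + 2) / 5 = 20/5 = 4

Step 2 — sample variances and covariances s[i,j] = (1/(n-1)) · Σ_k (x_{k,i} - mean_i) · (x_{k,j} - mean_j), with n-1 = 4:
  s[X_1,X_1] = ((-0.4)·(-0.4) + (-1.4)·(-1.4) + (2.6)·(2.6) + (-1.4)·(-1.4) + (0.6)·(0.6)) / 4 = 11.2/4 = 2.8
  s[X_1,X_2] = ((-0.4)·(2) + (-1.4)·(-2) + (2.6)·(0) + (-1.4)·(2) + (0.6)·(-2)) / 4 = -2/4 = -0.5
  s[X_2,X_2] = ((2)·(2) + (-2)·(-2) + (0)·(0) + (2)·(2) + (-2)·(-2)) / 4 = 16/4 = 4
  Sample standard deviations s_i = √(s[i,i]):
  s(X_1) = √(2.8) = 1.6733
  s(X_2) = √(4) = 2

Step 3 — r_{ij} = s_{ij} / (s_i · s_j):
  r[X_1,X_1] = 1 (diagonal).
  r[X_1,X_2] = -0.5 / (1.6733 · 2) = -0.5 / 3.3466 = -0.1494
  r[X_2,X_2] = 1 (diagonal).

R is symmetric with unit diagonal. Assembling:

R = [[1, -0.1494],
 [-0.1494, 1]]


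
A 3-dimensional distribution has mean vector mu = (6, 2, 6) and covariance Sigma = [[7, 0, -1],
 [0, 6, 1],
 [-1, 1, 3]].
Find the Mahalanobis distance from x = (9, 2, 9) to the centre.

Step 1 — centre the observation: (x - mu) = (3, 0, 3).

Step 2 — invert Sigma (cofactor / det for 3×3, or solve directly):
  Sigma^{-1} = [[0.1504, -0.0088, 0.0531],
 [-0.0088, 0.177, -0.0619],
 [0.0531, -0.0619, 0.3717]].

Step 3 — form the quadratic (x - mu)^T · Sigma^{-1} · (x - mu):
  Sigma^{-1} · (x - mu) = (0.6106, -0.2124, 1.2743).
  (x - mu)^T · [Sigma^{-1} · (x - mu)] = (3)·(0.6106) + (0)·(-0.2124) + (3)·(1.2743) = 5.6549.

Step 4 — take square root: d = √(5.6549) ≈ 2.378.

d(x, mu) = √(5.6549) ≈ 2.378


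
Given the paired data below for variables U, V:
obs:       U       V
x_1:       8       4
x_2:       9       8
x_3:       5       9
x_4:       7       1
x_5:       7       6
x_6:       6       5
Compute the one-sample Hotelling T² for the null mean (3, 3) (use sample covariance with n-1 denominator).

Step 1 — sample mean vector:
  mean(U) = (8 + 9 + 5 + 7 + 7 + 6) / 6 = 42/6 = 7
  mean(V) = (4 + 8 + 9 + 1 + 6 + 5) / 6 = 33/6 = 5.5
  x̄ = (7, 5.5),  deviation x̄ - mu_0 = (7, 5.5) - (3, 3) = (4, 2.5).

Step 2 — sample covariance matrix, S[i,j] = (1/(n-1)) · Σ_k (x_{k,i} - mean_i) · (x_{k,j} - mean_j), divisor n-1 = 5:
  S[U,U] = ((1)·(1) + (2)·(2) + (-2)·(-2) + (0)·(0) + (0)·(0) + (-1)·(-1)) / 5 = 10/5 = 2
  S[U,V] = ((1)·(-1.5) + (2)·(2.5) + (-2)·(3.5) + (0)·(-4.5) + (0)·(0.5) + (-1)·(-0.5)) / 5 = -3/5 = -0.6
  S[V,V] = ((-1.5)·(-1.5) + (2.5)·(2.5) + (3.5)·(3.5) + (-4.5)·(-4.5) + (0.5)·(0.5) + (-0.5)·(-0.5)) / 5 = 41.5/5 = 8.3
  S = [[2, -0.6],
 [-0.6, 8.3]].

Step 3 — invert S. det(S) = 2·8.3 - (-0.6)² = 16.24.
  S^{-1} = (1/det) · [[d, -b], [-b, a]] = [[0.5111, 0.0369],
 [0.0369, 0.1232]].

Step 4 — quadratic form (x̄ - mu_0)^T · S^{-1} · (x̄ - mu_0):
  S^{-1} · (x̄ - mu_0) = (2.1367, 0.4557),
  (x̄ - mu_0)^T · [...] = (4)·(2.1367) + (2.5)·(0.4557) = 9.686.

Step 5 — scale by n: T² = 6 · 9.686 = 58.1158.

T² ≈ 58.1158


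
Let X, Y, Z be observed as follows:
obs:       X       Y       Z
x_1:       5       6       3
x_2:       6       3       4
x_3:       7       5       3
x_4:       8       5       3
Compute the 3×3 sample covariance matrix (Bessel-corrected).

Step 1 — column means:
  mean(X) = (5 + 6 + 7 + 8) / 4 = 26/4 = 6.5
  mean(Y) = (6 + 3 + 5 + 5) / 4 = 19/4 = 4.75
  mean(Z) = (3 + 4 + 3 + 3) / 4 = 13/4 = 3.25

Step 2 — sample covariance S[i,j] = (1/(n-1)) · Σ_k (x_{k,i} - mean_i) · (x_{k,j} - mean_j), with n-1 = 3.
  S[X,X] = ((-1.5)·(-1.5) + (-0.5)·(-0.5) + (0.5)·(0.5) + (1.5)·(1.5)) / 3 = 5/3 = 1.6667
  S[X,Y] = ((-1.5)·(1.25) + (-0.5)·(-1.75) + (0.5)·(0.25) + (1.5)·(0.25)) / 3 = -0.5/3 = -0.1667
  S[X,Z] = ((-1.5)·(-0.25) + (-0.5)·(0.75) + (0.5)·(-0.25) + (1.5)·(-0.25)) / 3 = -0.5/3 = -0.1667
  S[Y,Y] = ((1.25)·(1.25) + (-1.75)·(-1.75) + (0.25)·(0.25) + (0.25)·(0.25)) / 3 = 4.75/3 = 1.5833
  S[Y,Z] = ((1.25)·(-0.25) + (-1.75)·(0.75) + (0.25)·(-0.25) + (0.25)·(-0.25)) / 3 = -1.75/3 = -0.5833
  S[Z,Z] = ((-0.25)·(-0.25) + (0.75)·(0.75) + (-0.25)·(-0.25) + (-0.25)·(-0.25)) / 3 = 0.75/3 = 0.25

S is symmetric (S[j,i] = S[i,j]). Assembling:

S = [[1.6667, -0.1667, -0.1667],
 [-0.1667, 1.5833, -0.5833],
 [-0.1667, -0.5833, 0.25]]


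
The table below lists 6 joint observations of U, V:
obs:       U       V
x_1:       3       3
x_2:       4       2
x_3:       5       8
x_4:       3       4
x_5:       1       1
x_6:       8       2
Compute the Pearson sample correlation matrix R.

Step 1 — column means:
  mean(U) = (3 + 4 + 5 + 3 + 1 + 8) / 6 = 24/6 = 4
  mean(V) = (3 + 2 + 8 + 4 + 1 + 2) / 6 = 20/6 = 3.3333

Step 2 — sample variances and covariances s[i,j] = (1/(n-1)) · Σ_k (x_{k,i} - mean_i) · (x_{k,j} - mean_j), with n-1 = 5:
  s[U,U] = ((-1)·(-1) + (0)·(0) + (1)·(1) + (-1)·(-1) + (-3)·(-3) + (4)·(4)) / 5 = 28/5 = 5.6
  s[U,V] = ((-1)·(-0.3333) + (0)·(-1.3333) + (1)·(4.6667) + (-1)·(0.6667) + (-3)·(-2.3333) + (4)·(-1.3333)) / 5 = 6/5 = 1.2
  s[V,V] = ((-0.3333)·(-0.3333) + (-1.3333)·(-1.3333) + (4.6667)·(4.6667) + (0.6667)·(0.6667) + (-2.3333)·(-2.3333) + (-1.3333)·(-1.3333)) / 5 = 31.3333/5 = 6.2667
  Sample standard deviations s_i = √(s[i,i]):
  s(U) = √(5.6) = 2.3664
  s(V) = √(6.2667) = 2.5033

Step 3 — r_{ij} = s_{ij} / (s_i · s_j):
  r[U,U] = 1 (diagonal).
  r[U,V] = 1.2 / (2.3664 · 2.5033) = 1.2 / 5.924 = 0.2026
  r[V,V] = 1 (diagonal).

R is symmetric with unit diagonal. Assembling:

R = [[1, 0.2026],
 [0.2026, 1]]


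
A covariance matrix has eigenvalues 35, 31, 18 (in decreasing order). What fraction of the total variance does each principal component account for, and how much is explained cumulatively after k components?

Step 1 — total variance = trace(Sigma) = Σ λ_i = 35 + 31 + 18 = 84.

Step 2 — fraction explained by component i = λ_i / Σ λ:
  PC1: 35/84 = 0.4167
  PC2: 31/84 = 0.369
  PC3: 18/84 = 0.2143

Step 3 — cumulative fraction after k components = (λ_1 + ... + λ_k) / Σ λ:
  k = 1: 35/84 = 0.4167
  k = 2: (35 + 31)/84 = 66/84 = 0.7857
  k = 3: (35 + 31 + 18)/84 = 84/84 = 1

Summary (fraction, with percent):

explained: PC1 0.4167 (41.67%), PC2 0.369 (36.9%), PC3 0.2143 (21.43%);  cumulative: 0.4167, 0.7857, 1


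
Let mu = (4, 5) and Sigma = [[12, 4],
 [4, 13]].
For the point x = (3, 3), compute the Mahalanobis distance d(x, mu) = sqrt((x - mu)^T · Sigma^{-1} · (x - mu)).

Step 1 — centre the observation: (x - mu) = (-1, -2).

Step 2 — invert Sigma. det(Sigma) = 12·13 - (4)² = 140.
  Sigma^{-1} = (1/det) · [[d, -b], [-b, a]] = [[0.0929, -0.0286],
 [-0.0286, 0.0857]].

Step 3 — form the quadratic (x - mu)^T · Sigma^{-1} · (x - mu):
  Sigma^{-1} · (x - mu) = (-0.0357, -0.1429).
  (x - mu)^T · [Sigma^{-1} · (x - mu)] = (-1)·(-0.0357) + (-2)·(-0.1429) = 0.3214.

Step 4 — take square root: d = √(0.3214) ≈ 0.5669.

d(x, mu) = √(0.3214) ≈ 0.5669


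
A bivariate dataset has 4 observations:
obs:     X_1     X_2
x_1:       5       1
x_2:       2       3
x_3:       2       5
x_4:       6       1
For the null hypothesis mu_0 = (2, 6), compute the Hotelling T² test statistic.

Step 1 — sample mean vector:
  mean(X_1) = (5 + 2 + 2 + 6) / 4 = 15/4 = 3.75
  mean(X_2) = (1 + 3 + 5 + 1) / 4 = 10/4 = 2.5
  x̄ = (3.75, 2.5),  deviation x̄ - mu_0 = (3.75, 2.5) - (2, 6) = (1.75, -3.5).

Step 2 — sample covariance matrix, S[i,j] = (1/(n-1)) · Σ_k (x_{k,i} - mean_i) · (x_{k,j} - mean_j), divisor n-1 = 3:
  S[X_1,X_1] = ((1.25)·(1.25) + (-1.75)·(-1.75) + (-1.75)·(-1.75) + (2.25)·(2.25)) / 3 = 12.75/3 = 4.25
  S[X_1,X_2] = ((1.25)·(-1.5) + (-1.75)·(0.5) + (-1.75)·(2.5) + (2.25)·(-1.5)) / 3 = -10.5/3 = -3.5
  S[X_2,X_2] = ((-1.5)·(-1.5) + (0.5)·(0.5) + (2.5)·(2.5) + (-1.5)·(-1.5)) / 3 = 11/3 = 3.6667
  S = [[4.25, -3.5],
 [-3.5, 3.6667]].

Step 3 — invert S. det(S) = 4.25·3.6667 - (-3.5)² = 3.3333.
  S^{-1} = (1/det) · [[d, -b], [-b, a]] = [[1.1, 1.05],
 [1.05, 1.275]].

Step 4 — quadratic form (x̄ - mu_0)^T · S^{-1} · (x̄ - mu_0):
  S^{-1} · (x̄ - mu_0) = (-1.75, -2.625),
  (x̄ - mu_0)^T · [...] = (1.75)·(-1.75) + (-3.5)·(-2.625) = 6.125.

Step 5 — scale by n: T² = 4 · 6.125 = 24.5.

T² ≈ 24.5


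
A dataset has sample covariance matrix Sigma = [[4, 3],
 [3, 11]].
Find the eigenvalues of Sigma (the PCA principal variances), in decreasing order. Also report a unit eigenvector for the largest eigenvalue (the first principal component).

Step 1 — characteristic polynomial of 2×2 Sigma:
  det(Sigma - λI) = λ² - trace · λ + det = 0.
  trace = 4 + 11 = 15, det = 4·11 - (3)² = 35.
Step 2 — discriminant:
  Δ = trace² - 4·det = 225 - 140 = 85.
Step 3 — eigenvalues:
  λ = (trace ± √Δ)/2 = (15 ± 9.2195)/2,
  λ_1 = 12.1098,  λ_2 = 2.8902.

Step 4 — unit eigenvector for λ_1: solve (Sigma - λ_1 I)v = 0. First row:
  (4 - 12.1098)·v_x + (3)·v_y = 0, i.e. (-8.1098)·v_x + (3)·v_y = 0,
  so v ∝ (b, λ_1 - a) = (3, 8.1098) = u.
  ||u|| = √((3)² + (8.1098)²) = √(74.7684) ≈ 8.6469,
  v_1 = u/||u|| ≈ (0.3469, 0.9379) (||v_1|| = 1).

λ_1 = 12.1098,  λ_2 = 2.8902;  v_1 ≈ (0.3469, 0.9379)


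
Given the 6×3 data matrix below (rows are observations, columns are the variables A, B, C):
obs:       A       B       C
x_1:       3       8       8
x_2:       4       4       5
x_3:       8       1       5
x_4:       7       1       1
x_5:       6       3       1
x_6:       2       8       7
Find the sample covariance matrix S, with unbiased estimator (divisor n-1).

Step 1 — column means:
  mean(A) = (3 + 4 + 8 + 7 + 6 + 2) / 6 = 30/6 = 5
  mean(B) = (8 + 4 + 1 + 1 + 3 + 8) / 6 = 25/6 = 4.1667
  mean(C) = (8 + 5 + 5 + 1 + 1 + 7) / 6 = 27/6 = 4.5

Step 2 — sample covariance S[i,j] = (1/(n-1)) · Σ_k (x_{k,i} - mean_i) · (x_{k,j} - mean_j), with n-1 = 5.
  S[A,A] = ((-2)·(-2) + (-1)·(-1) + (3)·(3) + (2)·(2) + (1)·(1) + (-3)·(-3)) / 5 = 28/5 = 5.6
  S[A,B] = ((-2)·(3.8333) + (-1)·(-0.1667) + (3)·(-3.1667) + (2)·(-3.1667) + (1)·(-1.1667) + (-3)·(3.8333)) / 5 = -36/5 = -7.2
  S[A,C] = ((-2)·(3.5) + (-1)·(0.5) + (3)·(0.5) + (2)·(-3.5) + (1)·(-3.5) + (-3)·(2.5)) / 5 = -24/5 = -4.8
  S[B,B] = ((3.8333)·(3.8333) + (-0.1667)·(-0.1667) + (-3.1667)·(-3.1667) + (-3.1667)·(-3.1667) + (-1.1667)·(-1.1667) + (3.8333)·(3.8333)) / 5 = 50.8333/5 = 10.1667
  S[B,C] = ((3.8333)·(3.5) + (-0.1667)·(0.5) + (-3.1667)·(0.5) + (-3.1667)·(-3.5) + (-1.1667)·(-3.5) + (3.8333)·(2.5)) / 5 = 36.5/5 = 7.3
  S[C,C] = ((3.5)·(3.5) + (0.5)·(0.5) + (0.5)·(0.5) + (-3.5)·(-3.5) + (-3.5)·(-3.5) + (2.5)·(2.5)) / 5 = 43.5/5 = 8.7

S is symmetric (S[j,i] = S[i,j]). Assembling:

S = [[5.6, -7.2, -4.8],
 [-7.2, 10.1667, 7.3],
 [-4.8, 7.3, 8.7]]


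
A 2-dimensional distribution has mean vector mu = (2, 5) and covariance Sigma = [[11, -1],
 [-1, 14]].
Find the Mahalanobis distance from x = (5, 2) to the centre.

Step 1 — centre the observation: (x - mu) = (3, -3).

Step 2 — invert Sigma. det(Sigma) = 11·14 - (-1)² = 153.
  Sigma^{-1} = (1/det) · [[d, -b], [-b, a]] = [[0.0915, 0.0065],
 [0.0065, 0.0719]].

Step 3 — form the quadratic (x - mu)^T · Sigma^{-1} · (x - mu):
  Sigma^{-1} · (x - mu) = (0.2549, -0.1961).
  (x - mu)^T · [Sigma^{-1} · (x - mu)] = (3)·(0.2549) + (-3)·(-0.1961) = 1.3529.

Step 4 — take square root: d = √(1.3529) ≈ 1.1632.

d(x, mu) = √(1.3529) ≈ 1.1632


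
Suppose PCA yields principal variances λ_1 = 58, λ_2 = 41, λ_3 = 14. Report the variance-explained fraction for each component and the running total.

Step 1 — total variance = trace(Sigma) = Σ λ_i = 58 + 41 + 14 = 113.

Step 2 — fraction explained by component i = λ_i / Σ λ:
  PC1: 58/113 = 0.5133
  PC2: 41/113 = 0.3628
  PC3: 14/113 = 0.1239

Step 3 — cumulative fraction after k components = (λ_1 + ... + λ_k) / Σ λ:
  k = 1: 58/113 = 0.5133
  k = 2: (58 + 41)/113 = 99/113 = 0.8761
  k = 3: (58 + 41 + 14)/113 = 113/113 = 1

Summary (fraction, with percent):

explained: PC1 0.5133 (51.33%), PC2 0.3628 (36.28%), PC3 0.1239 (12.39%);  cumulative: 0.5133, 0.8761, 1


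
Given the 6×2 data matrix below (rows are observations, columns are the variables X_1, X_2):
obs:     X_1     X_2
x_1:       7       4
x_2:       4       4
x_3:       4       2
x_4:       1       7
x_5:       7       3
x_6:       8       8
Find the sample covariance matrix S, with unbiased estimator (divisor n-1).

Step 1 — column means:
  mean(X_1) = (7 + 4 + 4 + 1 + 7 + 8) / 6 = 31/6 = 5.1667
  mean(X_2) = (4 + 4 + 2 + 7 + 3 + 8) / 6 = 28/6 = 4.6667

Step 2 — sample covariance S[i,j] = (1/(n-1)) · Σ_k (x_{k,i} - mean_i) · (x_{k,j} - mean_j), with n-1 = 5.
  S[X_1,X_1] = ((1.8333)·(1.8333) + (-1.1667)·(-1.1667) + (-1.1667)·(-1.1667) + (-4.1667)·(-4.1667) + (1.8333)·(1.8333) + (2.8333)·(2.8333)) / 5 = 34.8333/5 = 6.9667
  S[X_1,X_2] = ((1.8333)·(-0.6667) + (-1.1667)·(-0.6667) + (-1.1667)·(-2.6667) + (-4.1667)·(2.3333) + (1.8333)·(-1.6667) + (2.8333)·(3.3333)) / 5 = -0.6667/5 = -0.1333
  S[X_2,X_2] = ((-0.6667)·(-0.6667) + (-0.6667)·(-0.6667) + (-2.6667)·(-2.6667) + (2.3333)·(2.3333) + (-1.6667)·(-1.6667) + (3.3333)·(3.3333)) / 5 = 27.3333/5 = 5.4667

S is symmetric (S[j,i] = S[i,j]). Assembling:

S = [[6.9667, -0.1333],
 [-0.1333, 5.4667]]


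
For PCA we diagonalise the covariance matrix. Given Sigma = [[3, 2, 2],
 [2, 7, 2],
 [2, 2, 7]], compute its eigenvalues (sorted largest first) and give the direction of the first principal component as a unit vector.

Step 1 — characteristic polynomial p(λ) = det(λI - Sigma) = λ³ - tr·λ² + c_1·λ - det, where tr = trace, c_1 = sum of the principal 2×2 minors, det = det(Sigma):
  tr = 3 + 7 + 7 = 17,
  c_1 = (3·7 - (2)²) + (3·7 - (2)²) + (7·7 - (2)²) = 17 + 17 + 45 = 79,
  det = 3·(7·7 - (2)²) - (2)·((2)·7 - (2)·(2)) + (2)·((2)·(2) - 7·(2)) = 3·(45) - (2)·(10) + (2)·(-10) = 95.
  So p(λ) = λ³ - 17λ² + 79λ - 95.
Step 2 — look for an integer root (rational root theorem: any rational root is an integer divisor of 95). Testing λ = 5:
  p(5) = 125 - 425 + 395 - 95 = 0  ✓
  Dividing out (λ - 5): p(λ) = (λ - 5)(λ² - 12λ + 19).
Step 3 — remaining eigenvalues from the quadratic λ² - 12λ + 19 = 0:
  Δ = 12² - 4·19 = 144 - 76 = 68,  λ = (12 ± √68)/2 = (12 ± 8.2462)/2 ≈ 10.1231 or 1.8769.
  Sorted: λ_1 = 10.1231,  λ_2 = 5,  λ_3 = 1.8769  (check: sum = 17 = tr ✓).

Step 4 — unit eigenvector for λ_1 ≈ 10.1231: v spans the null space of (Sigma - λ_1 I), whose rows are
  r_1 = (-7.1231, 2, 2),  r_2 = (2, -3.1231, 2),  r_3 = (2, 2, -3.1231).
  v is orthogonal to every row, so take v ∝ r_1 × r_2 = ((2)·(2) - (2)·(-3.1231), (2)·(2) - (-7.1231)·(2), (-7.1231)·(-3.1231) - (2)·(2)) ≈ (10.2462, 18.2462, 18.2462).
  Let u = (10.2462, 18.2462, 18.2462).
  ||u|| = √((10.2462)² + (18.2462)² + (18.2462)²) = √(770.8333) ≈ 27.7639,  v_1 = u/||u|| ≈ (0.369, 0.6572, 0.6572) (||v_1|| = 1).

λ_1 = 10.1231,  λ_2 = 5,  λ_3 = 1.8769;  v_1 ≈ (0.369, 0.6572, 0.6572)


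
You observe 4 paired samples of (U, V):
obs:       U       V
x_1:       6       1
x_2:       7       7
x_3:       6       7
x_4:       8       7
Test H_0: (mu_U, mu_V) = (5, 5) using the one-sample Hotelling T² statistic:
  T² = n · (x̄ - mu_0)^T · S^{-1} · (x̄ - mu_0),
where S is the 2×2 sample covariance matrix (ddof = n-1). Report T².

Step 1 — sample mean vector:
  mean(U) = (6 + 7 + 6 + 8) / 4 = 27/4 = 6.75
  mean(V) = (1 + 7 + 7 + 7) / 4 = 22/4 = 5.5
  x̄ = (6.75, 5.5),  deviation x̄ - mu_0 = (6.75, 5.5) - (5, 5) = (1.75, 0.5).

Step 2 — sample covariance matrix, S[i,j] = (1/(n-1)) · Σ_k (x_{k,i} - mean_i) · (x_{k,j} - mean_j), divisor n-1 = 3:
  S[U,U] = ((-0.75)·(-0.75) + (0.25)·(0.25) + (-0.75)·(-0.75) + (1.25)·(1.25)) / 3 = 2.75/3 = 0.9167
  S[U,V] = ((-0.75)·(-4.5) + (0.25)·(1.5) + (-0.75)·(1.5) + (1.25)·(1.5)) / 3 = 4.5/3 = 1.5
  S[V,V] = ((-4.5)·(-4.5) + (1.5)·(1.5) + (1.5)·(1.5) + (1.5)·(1.5)) / 3 = 27/3 = 9
  S = [[0.9167, 1.5],
 [1.5, 9]].

Step 3 — invert S. det(S) = 0.9167·9 - (1.5)² = 6.
  S^{-1} = (1/det) · [[d, -b], [-b, a]] = [[1.5, -0.25],
 [-0.25, 0.1528]].

Step 4 — quadratic form (x̄ - mu_0)^T · S^{-1} · (x̄ - mu_0):
  S^{-1} · (x̄ - mu_0) = (2.5, -0.3611),
  (x̄ - mu_0)^T · [...] = (1.75)·(2.5) + (0.5)·(-0.3611) = 4.1944.

Step 5 — scale by n: T² = 4 · 4.1944 = 16.7778.

T² ≈ 16.7778


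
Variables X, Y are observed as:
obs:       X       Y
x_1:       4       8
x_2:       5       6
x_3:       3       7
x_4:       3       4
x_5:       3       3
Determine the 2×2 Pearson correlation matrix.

Step 1 — column means:
  mean(X) = (4 + 5 + 3 + 3 + 3) / 5 = 18/5 = 3.6
  mean(Y) = (8 + 6 + 7 + 4 + 3) / 5 = 28/5 = 5.6

Step 2 — sample variances and covariances s[i,j] = (1/(n-1)) · Σ_k (x_{k,i} - mean_i) · (x_{k,j} - mean_j), with n-1 = 4:
  s[X,X] = ((0.4)·(0.4) + (1.4)·(1.4) + (-0.6)·(-0.6) + (-0.6)·(-0.6) + (-0.6)·(-0.6)) / 4 = 3.2/4 = 0.8
  s[X,Y] = ((0.4)·(2.4) + (1.4)·(0.4) + (-0.6)·(1.4) + (-0.6)·(-1.6) + (-0.6)·(-2.6)) / 4 = 3.2/4 = 0.8
  s[Y,Y] = ((2.4)·(2.4) + (0.4)·(0.4) + (1.4)·(1.4) + (-1.6)·(-1.6) + (-2.6)·(-2.6)) / 4 = 17.2/4 = 4.3
  Sample standard deviations s_i = √(s[i,i]):
  s(X) = √(0.8) = 0.8944
  s(Y) = √(4.3) = 2.0736

Step 3 — r_{ij} = s_{ij} / (s_i · s_j):
  r[X,X] = 1 (diagonal).
  r[X,Y] = 0.8 / (0.8944 · 2.0736) = 0.8 / 1.8547 = 0.4313
  r[Y,Y] = 1 (diagonal).

R is symmetric with unit diagonal. Assembling:

R = [[1, 0.4313],
 [0.4313, 1]]


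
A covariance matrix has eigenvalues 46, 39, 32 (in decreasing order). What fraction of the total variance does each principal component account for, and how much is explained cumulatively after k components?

Step 1 — total variance = trace(Sigma) = Σ λ_i = 46 + 39 + 32 = 117.

Step 2 — fraction explained by component i = λ_i / Σ λ:
  PC1: 46/117 = 0.3932
  PC2: 39/117 = 0.3333
  PC3: 32/117 = 0.2735

Step 3 — cumulative fraction after k components = (λ_1 + ... + λ_k) / Σ λ:
  k = 1: 46/117 = 0.3932
  k = 2: (46 + 39)/117 = 85/117 = 0.7265
  k = 3: (46 + 39 + 32)/117 = 117/117 = 1

Summary (fraction, with percent):

explained: PC1 0.3932 (39.32%), PC2 0.3333 (33.33%), PC3 0.2735 (27.35%);  cumulative: 0.3932, 0.7265, 1


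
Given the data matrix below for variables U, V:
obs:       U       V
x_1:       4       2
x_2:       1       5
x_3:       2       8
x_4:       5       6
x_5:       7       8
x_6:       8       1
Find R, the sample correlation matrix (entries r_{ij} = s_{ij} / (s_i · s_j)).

Step 1 — column means:
  mean(U) = (4 + 1 + 2 + 5 + 7 + 8) / 6 = 27/6 = 4.5
  mean(V) = (2 + 5 + 8 + 6 + 8 + 1) / 6 = 30/6 = 5

Step 2 — sample variances and covariances s[i,j] = (1/(n-1)) · Σ_k (x_{k,i} - mean_i) · (x_{k,j} - mean_j), with n-1 = 5:
  s[U,U] = ((-0.5)·(-0.5) + (-3.5)·(-3.5) + (-2.5)·(-2.5) + (0.5)·(0.5) + (2.5)·(2.5) + (3.5)·(3.5)) / 5 = 37.5/5 = 7.5
  s[U,V] = ((-0.5)·(-3) + (-3.5)·(0) + (-2.5)·(3) + (0.5)·(1) + (2.5)·(3) + (3.5)·(-4)) / 5 = -12/5 = -2.4
  s[V,V] = ((-3)·(-3) + (0)·(0) + (3)·(3) + (1)·(1) + (3)·(3) + (-4)·(-4)) / 5 = 44/5 = 8.8
  Sample standard deviations s_i = √(s[i,i]):
  s(U) = √(7.5) = 2.7386
  s(V) = √(8.8) = 2.9665

Step 3 — r_{ij} = s_{ij} / (s_i · s_j):
  r[U,U] = 1 (diagonal).
  r[U,V] = -2.4 / (2.7386 · 2.9665) = -2.4 / 8.124 = -0.2954
  r[V,V] = 1 (diagonal).

R is symmetric with unit diagonal. Assembling:

R = [[1, -0.2954],
 [-0.2954, 1]]


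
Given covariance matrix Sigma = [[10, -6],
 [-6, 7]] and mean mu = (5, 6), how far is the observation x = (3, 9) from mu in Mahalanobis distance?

Step 1 — centre the observation: (x - mu) = (-2, 3).

Step 2 — invert Sigma. det(Sigma) = 10·7 - (-6)² = 34.
  Sigma^{-1} = (1/det) · [[d, -b], [-b, a]] = [[0.2059, 0.1765],
 [0.1765, 0.2941]].

Step 3 — form the quadratic (x - mu)^T · Sigma^{-1} · (x - mu):
  Sigma^{-1} · (x - mu) = (0.1176, 0.5294).
  (x - mu)^T · [Sigma^{-1} · (x - mu)] = (-2)·(0.1176) + (3)·(0.5294) = 1.3529.

Step 4 — take square root: d = √(1.3529) ≈ 1.1632.

d(x, mu) = √(1.3529) ≈ 1.1632
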